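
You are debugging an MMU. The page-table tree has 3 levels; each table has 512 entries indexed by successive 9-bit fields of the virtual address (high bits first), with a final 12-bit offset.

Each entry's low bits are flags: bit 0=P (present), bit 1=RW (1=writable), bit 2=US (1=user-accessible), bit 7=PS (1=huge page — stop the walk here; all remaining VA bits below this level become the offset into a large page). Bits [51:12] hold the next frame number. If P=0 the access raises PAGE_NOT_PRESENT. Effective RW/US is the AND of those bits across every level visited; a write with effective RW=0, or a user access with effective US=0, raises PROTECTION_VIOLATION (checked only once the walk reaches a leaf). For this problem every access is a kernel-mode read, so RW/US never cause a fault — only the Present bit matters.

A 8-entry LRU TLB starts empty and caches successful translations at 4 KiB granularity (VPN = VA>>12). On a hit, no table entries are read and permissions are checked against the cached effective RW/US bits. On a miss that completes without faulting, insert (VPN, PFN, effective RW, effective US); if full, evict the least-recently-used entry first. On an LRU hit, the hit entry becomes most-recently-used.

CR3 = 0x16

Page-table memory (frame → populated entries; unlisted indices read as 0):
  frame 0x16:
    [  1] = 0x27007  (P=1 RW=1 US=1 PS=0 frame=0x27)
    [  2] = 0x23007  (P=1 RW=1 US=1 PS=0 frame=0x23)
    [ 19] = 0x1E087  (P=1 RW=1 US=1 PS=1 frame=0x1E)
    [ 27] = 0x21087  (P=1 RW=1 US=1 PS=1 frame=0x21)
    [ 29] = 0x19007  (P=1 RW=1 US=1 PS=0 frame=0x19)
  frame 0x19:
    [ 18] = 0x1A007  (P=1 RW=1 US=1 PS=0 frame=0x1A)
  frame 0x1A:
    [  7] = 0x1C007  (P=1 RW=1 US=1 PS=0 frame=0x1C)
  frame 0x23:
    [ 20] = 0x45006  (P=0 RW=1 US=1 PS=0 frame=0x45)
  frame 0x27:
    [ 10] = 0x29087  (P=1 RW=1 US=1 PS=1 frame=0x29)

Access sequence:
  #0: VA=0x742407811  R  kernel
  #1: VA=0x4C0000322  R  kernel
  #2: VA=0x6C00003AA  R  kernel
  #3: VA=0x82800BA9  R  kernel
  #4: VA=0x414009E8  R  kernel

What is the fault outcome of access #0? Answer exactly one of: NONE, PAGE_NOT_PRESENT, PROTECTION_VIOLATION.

Trace:
#0 VA=0x742407811 (r,kernel):
  L0 @0x16[29] → 0x19007  P=1,RW=1,US=1,PS=0
  L1 @0x19[18] → 0x1A007  P=1,RW=1,US=1,PS=0
  L2 @0x1A[7] → 0x1C007  P=1,RW=1,US=1,PS=0
  → PA=0x1C811  (3 entries read)
#1 VA=0x4C0000322 (r,kernel):
  L0 @0x16[19] → 0x1E087  P=1,RW=1,US=1,PS=1
  → PA=0x1E322 (huge @L0)  (1 entries read)
#2 VA=0x6C00003AA (r,kernel):
  L0 @0x16[27] → 0x21087  P=1,RW=1,US=1,PS=1
  → PA=0x213AA (huge @L0)  (1 entries read)
#3 VA=0x82800BA9 (r,kernel):
  L0 @0x16[2] → 0x23007  P=1,RW=1,US=1,PS=0
  L1 @0x23[20] → 0x45006  P=0,RW=1,US=1,PS=0
  ✗ PAGE_NOT_PRESENT  [2 reads]
#4 VA=0x414009E8 (r,kernel):
  L0 @0x16[1] → 0x27007  P=1,RW=1,US=1,PS=0
  L1 @0x27[10] → 0x29087  P=1,RW=1,US=1,PS=1
  → PA=0x299E8 (huge @L1)  (2 entries read)

Access #0 fault: NONE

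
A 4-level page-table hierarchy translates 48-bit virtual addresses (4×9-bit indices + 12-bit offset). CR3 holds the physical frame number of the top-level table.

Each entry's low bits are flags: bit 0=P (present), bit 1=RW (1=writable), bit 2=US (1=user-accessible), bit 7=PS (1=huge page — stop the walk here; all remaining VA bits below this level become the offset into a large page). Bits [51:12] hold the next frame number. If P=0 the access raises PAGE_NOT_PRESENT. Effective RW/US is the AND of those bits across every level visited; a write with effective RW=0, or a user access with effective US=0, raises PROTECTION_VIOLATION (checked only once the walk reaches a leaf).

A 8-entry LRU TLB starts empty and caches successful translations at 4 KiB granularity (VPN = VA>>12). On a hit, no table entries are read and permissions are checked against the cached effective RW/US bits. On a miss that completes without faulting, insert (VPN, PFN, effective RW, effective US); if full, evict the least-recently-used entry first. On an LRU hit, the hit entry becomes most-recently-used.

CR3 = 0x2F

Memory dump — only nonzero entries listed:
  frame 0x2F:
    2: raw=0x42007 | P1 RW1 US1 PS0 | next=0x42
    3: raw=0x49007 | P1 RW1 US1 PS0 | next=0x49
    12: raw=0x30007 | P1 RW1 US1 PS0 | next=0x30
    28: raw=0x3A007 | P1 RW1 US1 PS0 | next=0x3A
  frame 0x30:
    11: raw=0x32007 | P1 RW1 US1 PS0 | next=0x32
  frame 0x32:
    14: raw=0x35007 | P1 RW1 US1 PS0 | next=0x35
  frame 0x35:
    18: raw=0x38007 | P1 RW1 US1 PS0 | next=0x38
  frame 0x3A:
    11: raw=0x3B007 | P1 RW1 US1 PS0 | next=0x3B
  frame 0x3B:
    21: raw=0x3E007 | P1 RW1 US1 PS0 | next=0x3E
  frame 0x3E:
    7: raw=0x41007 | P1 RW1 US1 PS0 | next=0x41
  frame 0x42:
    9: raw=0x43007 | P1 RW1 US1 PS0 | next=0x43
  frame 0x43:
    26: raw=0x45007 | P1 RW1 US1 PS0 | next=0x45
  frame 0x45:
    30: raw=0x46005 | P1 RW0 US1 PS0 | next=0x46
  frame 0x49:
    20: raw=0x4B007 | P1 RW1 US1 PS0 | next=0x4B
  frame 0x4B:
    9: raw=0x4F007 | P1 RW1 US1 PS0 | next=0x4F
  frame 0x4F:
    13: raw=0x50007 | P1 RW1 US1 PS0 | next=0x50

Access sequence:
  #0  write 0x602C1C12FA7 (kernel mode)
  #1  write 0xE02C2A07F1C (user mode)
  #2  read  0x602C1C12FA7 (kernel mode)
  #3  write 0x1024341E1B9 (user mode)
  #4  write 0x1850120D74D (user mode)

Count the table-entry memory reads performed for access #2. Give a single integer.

Walk each access:
#0 VA=0x602C1C12FA7 (w,kernel):
  lvl0: tbl 0x2F, slot 12 ⇒ 0x30007 (P1/RW1/US1/PS0)
  lvl1: tbl 0x30, slot 11 ⇒ 0x32007 (P1/RW1/US1/PS0)
  lvl2: tbl 0x32, slot 14 ⇒ 0x35007 (P1/RW1/US1/PS0)
  lvl3: tbl 0x35, slot 18 ⇒ 0x38007 (P1/RW1/US1/PS0)
  ✓ 0x38FA7  — 4 lookups
#1 VA=0xE02C2A07F1C (w,user):
  lvl0: tbl 0x2F, slot 28 ⇒ 0x3A007 (P1/RW1/US1/PS0)
  lvl1: tbl 0x3A, slot 11 ⇒ 0x3B007 (P1/RW1/US1/PS0)
  lvl2: tbl 0x3B, slot 21 ⇒ 0x3E007 (P1/RW1/US1/PS0)
  lvl3: tbl 0x3E, slot 7 ⇒ 0x41007 (P1/RW1/US1/PS0)
  ✓ 0x41F1C  — 4 lookups
#2 VA=0x602C1C12FA7 (r,kernel):
  TLB hit vpn=0x602C1C12 → PA=0x38FA7
#3 VA=0x1024341E1B9 (w,user):
  lvl0: tbl 0x2F, slot 2 ⇒ 0x42007 (P1/RW1/US1/PS0)
  lvl1: tbl 0x42, slot 9 ⇒ 0x43007 (P1/RW1/US1/PS0)
  lvl2: tbl 0x43, slot 26 ⇒ 0x45007 (P1/RW1/US1/PS0)
  lvl3: tbl 0x45, slot 30 ⇒ 0x46005 (P1/RW0/US1/PS0)
  ✗ PROTECTION_VIOLATION  [4 reads]
#4 VA=0x1850120D74D (w,user):
  lvl0: tbl 0x2F, slot 3 ⇒ 0x49007 (P1/RW1/US1/PS0)
  lvl1: tbl 0x49, slot 20 ⇒ 0x4B007 (P1/RW1/US1/PS0)
  lvl2: tbl 0x4B, slot 9 ⇒ 0x4F007 (P1/RW1/US1/PS0)
  lvl3: tbl 0x4F, slot 13 ⇒ 0x50007 (P1/RW1/US1/PS0)
  ✓ 0x5074D  — 4 lookups

Entries read for #2: 0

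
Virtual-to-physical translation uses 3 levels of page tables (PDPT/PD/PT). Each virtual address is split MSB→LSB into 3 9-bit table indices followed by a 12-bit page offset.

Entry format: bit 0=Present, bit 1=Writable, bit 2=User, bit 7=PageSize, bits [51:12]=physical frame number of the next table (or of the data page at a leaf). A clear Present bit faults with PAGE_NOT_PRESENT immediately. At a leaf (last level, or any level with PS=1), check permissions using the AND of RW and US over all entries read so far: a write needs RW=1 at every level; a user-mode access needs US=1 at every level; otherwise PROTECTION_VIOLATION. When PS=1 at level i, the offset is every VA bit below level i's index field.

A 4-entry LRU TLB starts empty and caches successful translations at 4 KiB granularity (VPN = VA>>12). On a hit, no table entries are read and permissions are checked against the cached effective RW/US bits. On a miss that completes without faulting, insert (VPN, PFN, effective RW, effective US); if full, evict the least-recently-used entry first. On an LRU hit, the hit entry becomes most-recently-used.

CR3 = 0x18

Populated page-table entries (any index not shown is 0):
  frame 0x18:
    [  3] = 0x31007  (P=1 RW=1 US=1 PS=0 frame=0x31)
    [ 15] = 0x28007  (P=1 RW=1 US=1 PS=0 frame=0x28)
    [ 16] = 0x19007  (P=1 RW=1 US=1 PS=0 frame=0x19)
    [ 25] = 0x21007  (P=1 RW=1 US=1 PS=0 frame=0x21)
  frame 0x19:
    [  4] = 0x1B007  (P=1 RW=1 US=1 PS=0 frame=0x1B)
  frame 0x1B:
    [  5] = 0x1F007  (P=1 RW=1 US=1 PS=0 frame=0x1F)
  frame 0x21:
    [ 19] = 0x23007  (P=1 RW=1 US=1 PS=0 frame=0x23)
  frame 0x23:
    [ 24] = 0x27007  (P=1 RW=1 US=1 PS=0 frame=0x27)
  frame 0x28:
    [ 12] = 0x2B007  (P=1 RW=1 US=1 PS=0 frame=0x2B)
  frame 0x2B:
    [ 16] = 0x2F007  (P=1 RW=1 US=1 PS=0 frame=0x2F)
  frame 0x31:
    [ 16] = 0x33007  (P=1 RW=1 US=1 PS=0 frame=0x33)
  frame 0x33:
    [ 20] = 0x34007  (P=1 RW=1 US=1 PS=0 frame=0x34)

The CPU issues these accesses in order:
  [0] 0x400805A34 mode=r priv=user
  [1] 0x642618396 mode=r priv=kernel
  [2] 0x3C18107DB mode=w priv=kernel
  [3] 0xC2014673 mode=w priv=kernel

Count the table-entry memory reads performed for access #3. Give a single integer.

Walk each access:
#0 VA=0x400805A34 (r,user):
  L0: frame=0x18 idx=16 entry=0x19007 [P=1 RW=1 US=1 PS=0]
  L1: frame=0x19 idx=4 entry=0x1B007 [P=1 RW=1 US=1 PS=0]
  L2: frame=0x1B idx=5 entry=0x1F007 [P=1 RW=1 US=1 PS=0]
  → PA=0x1FA34  (3 entries read)
#1 VA=0x642618396 (r,kernel):
  L0: frame=0x18 idx=25 entry=0x21007 [P=1 RW=1 US=1 PS=0]
  L1: frame=0x21 idx=19 entry=0x23007 [P=1 RW=1 US=1 PS=0]
  L2: frame=0x23 idx=24 entry=0x27007 [P=1 RW=1 US=1 PS=0]
  → PA=0x27396  (3 entries read)
#2 VA=0x3C18107DB (w,kernel):
  L0: frame=0x18 idx=15 entry=0x28007 [P=1 RW=1 US=1 PS=0]
  L1: frame=0x28 idx=12 entry=0x2B007 [P=1 RW=1 US=1 PS=0]
  L2: frame=0x2B idx=16 entry=0x2F007 [P=1 RW=1 US=1 PS=0]
  → PA=0x2F7DB  (3 entries read)
#3 VA=0xC2014673 (w,kernel):
  L0: frame=0x18 idx=3 entry=0x31007 [P=1 RW=1 US=1 PS=0]
  L1: frame=0x31 idx=16 entry=0x33007 [P=1 RW=1 US=1 PS=0]
  L2: frame=0x33 idx=20 entry=0x34007 [P=1 RW=1 US=1 PS=0]
  → PA=0x34673  (3 entries read)

Entries read for #3: 3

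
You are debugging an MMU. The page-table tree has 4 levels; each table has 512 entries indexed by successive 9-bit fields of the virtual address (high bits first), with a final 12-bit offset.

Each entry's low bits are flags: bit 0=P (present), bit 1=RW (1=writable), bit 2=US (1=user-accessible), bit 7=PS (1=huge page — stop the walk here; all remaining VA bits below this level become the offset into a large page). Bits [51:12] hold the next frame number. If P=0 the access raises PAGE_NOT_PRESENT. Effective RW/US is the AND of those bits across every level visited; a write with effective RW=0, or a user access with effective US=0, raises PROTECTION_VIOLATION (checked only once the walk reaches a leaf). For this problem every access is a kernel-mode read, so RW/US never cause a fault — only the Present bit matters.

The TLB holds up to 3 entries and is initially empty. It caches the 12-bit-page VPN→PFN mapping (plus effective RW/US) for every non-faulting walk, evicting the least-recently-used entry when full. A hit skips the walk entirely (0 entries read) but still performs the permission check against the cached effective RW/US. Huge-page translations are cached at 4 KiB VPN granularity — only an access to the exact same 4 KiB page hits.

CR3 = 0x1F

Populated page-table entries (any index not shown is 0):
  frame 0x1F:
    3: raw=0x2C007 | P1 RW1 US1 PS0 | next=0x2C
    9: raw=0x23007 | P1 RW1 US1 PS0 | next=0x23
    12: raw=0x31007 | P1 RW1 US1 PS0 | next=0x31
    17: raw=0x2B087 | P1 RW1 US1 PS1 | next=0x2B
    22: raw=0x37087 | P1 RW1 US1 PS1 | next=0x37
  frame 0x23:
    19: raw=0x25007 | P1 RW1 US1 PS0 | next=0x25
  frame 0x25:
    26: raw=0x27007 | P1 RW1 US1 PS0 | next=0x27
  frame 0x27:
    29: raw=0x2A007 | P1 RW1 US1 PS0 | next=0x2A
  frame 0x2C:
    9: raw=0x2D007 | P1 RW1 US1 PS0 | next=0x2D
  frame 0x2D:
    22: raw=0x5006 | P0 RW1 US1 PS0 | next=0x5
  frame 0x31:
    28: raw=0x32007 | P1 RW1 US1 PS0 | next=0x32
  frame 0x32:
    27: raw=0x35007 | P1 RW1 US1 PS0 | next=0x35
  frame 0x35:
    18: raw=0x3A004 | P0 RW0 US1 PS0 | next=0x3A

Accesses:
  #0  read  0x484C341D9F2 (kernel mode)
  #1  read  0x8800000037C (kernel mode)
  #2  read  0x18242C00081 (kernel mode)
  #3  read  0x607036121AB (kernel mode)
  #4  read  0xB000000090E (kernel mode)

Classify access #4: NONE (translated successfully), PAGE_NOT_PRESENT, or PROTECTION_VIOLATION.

Trace:
#0 VA=0x484C341D9F2 (r,kernel):
  [0] read 0x1F idx=9: raw=0x23007 flags P=1 W=1 U=1 S=0
  [1] read 0x23 idx=19: raw=0x25007 flags P=1 W=1 U=1 S=0
  [2] read 0x25 idx=26: raw=0x27007 flags P=1 W=1 U=1 S=0
  [3] read 0x27 idx=29: raw=0x2A007 flags P=1 W=1 U=1 S=0
  ✓ 0x2A9F2  — 4 lookups
#1 VA=0x8800000037C (r,kernel):
  [0] read 0x1F idx=17: raw=0x2B087 flags P=1 W=1 U=1 S=1
  ✓ 0x2B37C (huge @L0)  — 1 lookups
#2 VA=0x18242C00081 (r,kernel):
  [0] read 0x1F idx=3: raw=0x2C007 flags P=1 W=1 U=1 S=0
  [1] read 0x2C idx=9: raw=0x2D007 flags P=1 W=1 U=1 S=0
  [2] read 0x2D idx=22: raw=0x5006 flags P=0 W=1 U=1 S=0
  ✗ PAGE_NOT_PRESENT  [3 reads]
#3 VA=0x607036121AB (r,kernel):
  [0] read 0x1F idx=12: raw=0x31007 flags P=1 W=1 U=1 S=0
  [1] read 0x31 idx=28: raw=0x32007 flags P=1 W=1 U=1 S=0
  [2] read 0x32 idx=27: raw=0x35007 flags P=1 W=1 U=1 S=0
  [3] read 0x35 idx=18: raw=0x3A004 flags P=0 W=0 U=1 S=0
  ✗ PAGE_NOT_PRESENT  [4 reads]
#4 VA=0xB000000090E (r,kernel):
  [0] read 0x1F idx=22: raw=0x37087 flags P=1 W=1 U=1 S=1
  ✓ 0x3790E (huge @L0)  — 1 lookups

Access #4 fault: NONE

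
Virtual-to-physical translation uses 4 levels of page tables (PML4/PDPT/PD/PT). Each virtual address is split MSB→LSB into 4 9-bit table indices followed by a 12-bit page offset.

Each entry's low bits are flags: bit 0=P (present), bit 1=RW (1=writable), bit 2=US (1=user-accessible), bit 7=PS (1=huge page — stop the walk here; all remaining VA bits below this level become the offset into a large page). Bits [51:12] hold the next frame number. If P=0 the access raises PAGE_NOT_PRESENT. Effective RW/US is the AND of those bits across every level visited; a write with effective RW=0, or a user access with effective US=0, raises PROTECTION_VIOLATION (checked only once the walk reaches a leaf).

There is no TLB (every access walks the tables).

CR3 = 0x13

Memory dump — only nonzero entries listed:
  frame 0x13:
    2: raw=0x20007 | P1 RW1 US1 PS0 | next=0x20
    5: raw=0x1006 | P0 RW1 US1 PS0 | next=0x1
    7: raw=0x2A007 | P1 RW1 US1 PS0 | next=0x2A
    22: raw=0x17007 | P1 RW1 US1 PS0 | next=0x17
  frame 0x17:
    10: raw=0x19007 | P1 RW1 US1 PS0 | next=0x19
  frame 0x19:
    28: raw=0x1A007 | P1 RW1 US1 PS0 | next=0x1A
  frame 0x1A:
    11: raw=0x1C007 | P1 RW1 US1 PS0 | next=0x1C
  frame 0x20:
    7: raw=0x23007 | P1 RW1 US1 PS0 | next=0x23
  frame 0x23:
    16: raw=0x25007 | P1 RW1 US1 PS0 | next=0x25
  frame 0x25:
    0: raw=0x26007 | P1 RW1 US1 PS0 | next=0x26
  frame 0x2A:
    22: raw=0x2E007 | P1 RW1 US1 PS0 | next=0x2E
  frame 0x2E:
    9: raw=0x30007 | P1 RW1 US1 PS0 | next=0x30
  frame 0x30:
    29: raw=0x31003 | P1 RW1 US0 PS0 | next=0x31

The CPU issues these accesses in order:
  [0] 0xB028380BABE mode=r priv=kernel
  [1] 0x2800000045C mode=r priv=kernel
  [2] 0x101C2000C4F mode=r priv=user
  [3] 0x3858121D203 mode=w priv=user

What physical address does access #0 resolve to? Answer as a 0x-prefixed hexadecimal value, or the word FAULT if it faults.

Per-access translation:
#0 VA=0xB028380BABE (r,kernel):
  [0] read 0x13 idx=22: raw=0x17007 flags P=1 W=1 U=1 S=0
  [1] read 0x17 idx=10: raw=0x19007 flags P=1 W=1 U=1 S=0
  [2] read 0x19 idx=28: raw=0x1A007 flags P=1 W=1 U=1 S=0
  [3] read 0x1A idx=11: raw=0x1C007 flags P=1 W=1 U=1 S=0
  ✓ 0x1CABE  — 4 lookups
#1 VA=0x2800000045C (r,kernel):
  [0] read 0x13 idx=5: raw=0x1006 flags P=0 W=1 U=1 S=0
  ⇒ fault: PAGE_NOT_PRESENT  — 1 lookups
#2 VA=0x101C2000C4F (r,user):
  [0] read 0x13 idx=2: raw=0x20007 flags P=1 W=1 U=1 S=0
  [1] read 0x20 idx=7: raw=0x23007 flags P=1 W=1 U=1 S=0
  [2] read 0x23 idx=16: raw=0x25007 flags P=1 W=1 U=1 S=0
  [3] read 0x25 idx=0: raw=0x26007 flags P=1 W=1 U=1 S=0
  ✓ 0x26C4F  — 4 lookups
#3 VA=0x3858121D203 (w,user):
  [0] read 0x13 idx=7: raw=0x2A007 flags P=1 W=1 U=1 S=0
  [1] read 0x2A idx=22: raw=0x2E007 flags P=1 W=1 U=1 S=0
  [2] read 0x2E idx=9: raw=0x30007 flags P=1 W=1 U=1 S=0
  [3] read 0x30 idx=29: raw=0x31003 flags P=1 W=1 U=0 S=0
  ⇒ fault: PROTECTION_VIOLATION  — 4 lookups

Access #0 PA: 0x1CABE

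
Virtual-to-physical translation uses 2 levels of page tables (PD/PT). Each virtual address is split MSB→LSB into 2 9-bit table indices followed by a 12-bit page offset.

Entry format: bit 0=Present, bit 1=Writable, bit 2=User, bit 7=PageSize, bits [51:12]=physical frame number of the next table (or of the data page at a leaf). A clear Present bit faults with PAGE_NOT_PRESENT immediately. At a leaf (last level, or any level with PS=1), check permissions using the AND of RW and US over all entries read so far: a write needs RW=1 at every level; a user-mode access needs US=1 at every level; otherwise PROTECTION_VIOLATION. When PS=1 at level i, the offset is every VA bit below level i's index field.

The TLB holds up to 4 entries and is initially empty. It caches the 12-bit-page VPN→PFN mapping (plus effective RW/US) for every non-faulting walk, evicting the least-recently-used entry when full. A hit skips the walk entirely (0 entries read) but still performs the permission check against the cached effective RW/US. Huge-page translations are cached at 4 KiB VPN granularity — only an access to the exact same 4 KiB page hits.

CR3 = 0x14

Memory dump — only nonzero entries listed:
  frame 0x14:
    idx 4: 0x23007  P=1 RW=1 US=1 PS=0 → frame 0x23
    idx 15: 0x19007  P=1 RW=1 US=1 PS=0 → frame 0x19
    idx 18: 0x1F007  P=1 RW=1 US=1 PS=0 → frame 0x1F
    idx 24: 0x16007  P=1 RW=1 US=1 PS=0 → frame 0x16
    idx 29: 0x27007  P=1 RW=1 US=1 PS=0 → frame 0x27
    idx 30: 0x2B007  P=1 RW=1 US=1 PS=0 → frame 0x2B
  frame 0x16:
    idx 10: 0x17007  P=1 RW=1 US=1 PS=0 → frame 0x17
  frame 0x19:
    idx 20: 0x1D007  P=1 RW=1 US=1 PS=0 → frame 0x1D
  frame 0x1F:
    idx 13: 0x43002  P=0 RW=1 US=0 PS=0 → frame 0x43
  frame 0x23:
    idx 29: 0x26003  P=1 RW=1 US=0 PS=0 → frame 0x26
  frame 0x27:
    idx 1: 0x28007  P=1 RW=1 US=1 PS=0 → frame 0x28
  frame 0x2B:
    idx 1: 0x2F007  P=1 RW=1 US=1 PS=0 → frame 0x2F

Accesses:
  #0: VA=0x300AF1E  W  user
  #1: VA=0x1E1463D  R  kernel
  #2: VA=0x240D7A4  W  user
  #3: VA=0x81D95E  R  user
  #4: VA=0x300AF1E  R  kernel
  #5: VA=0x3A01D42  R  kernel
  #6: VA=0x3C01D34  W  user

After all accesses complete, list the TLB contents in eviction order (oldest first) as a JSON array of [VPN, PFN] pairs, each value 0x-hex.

Walk each access:
#0 VA=0x300AF1E (w,user):
  L0 @0x14[24] → 0x16007  P=1,RW=1,US=1,PS=0
  L1 @0x16[10] → 0x17007  P=1,RW=1,US=1,PS=0
  → PA=0x17F1E  (2 entries read)
#1 VA=0x1E1463D (r,kernel):
  L0 @0x14[15] → 0x19007  P=1,RW=1,US=1,PS=0
  L1 @0x19[20] → 0x1D007  P=1,RW=1,US=1,PS=0
  → PA=0x1D63D  (2 entries read)
#2 VA=0x240D7A4 (w,user):
  L0 @0x14[18] → 0x1F007  P=1,RW=1,US=1,PS=0
  L1 @0x1F[13] → 0x43002  P=0,RW=1,US=0,PS=0
  ⇒ fault: PAGE_NOT_PRESENT  — 2 lookups
#3 VA=0x81D95E (r,user):
  L0 @0x14[4] → 0x23007  P=1,RW=1,US=1,PS=0
  L1 @0x23[29] → 0x26003  P=1,RW=1,US=0,PS=0
  ⇒ fault: PROTECTION_VIOLATION  — 2 lookups
#4 VA=0x300AF1E (r,kernel):
  TLB hit vpn=0x300A → PA=0x17F1E
#5 VA=0x3A01D42 (r,kernel):
  L0 @0x14[29] → 0x27007  P=1,RW=1,US=1,PS=0
  L1 @0x27[1] → 0x28007  P=1,RW=1,US=1,PS=0
  → PA=0x28D42  (2 entries read)
#6 VA=0x3C01D34 (w,user):
  L0 @0x14[30] → 0x2B007  P=1,RW=1,US=1,PS=0
  L1 @0x2B[1] → 0x2F007  P=1,RW=1,US=1,PS=0
  → PA=0x2FD34  (2 entries read)

TLB: [["0x1E14", "0x1D"], ["0x300A", "0x17"], ["0x3A01", "0x28"], ["0x3C01", "0x2F"]]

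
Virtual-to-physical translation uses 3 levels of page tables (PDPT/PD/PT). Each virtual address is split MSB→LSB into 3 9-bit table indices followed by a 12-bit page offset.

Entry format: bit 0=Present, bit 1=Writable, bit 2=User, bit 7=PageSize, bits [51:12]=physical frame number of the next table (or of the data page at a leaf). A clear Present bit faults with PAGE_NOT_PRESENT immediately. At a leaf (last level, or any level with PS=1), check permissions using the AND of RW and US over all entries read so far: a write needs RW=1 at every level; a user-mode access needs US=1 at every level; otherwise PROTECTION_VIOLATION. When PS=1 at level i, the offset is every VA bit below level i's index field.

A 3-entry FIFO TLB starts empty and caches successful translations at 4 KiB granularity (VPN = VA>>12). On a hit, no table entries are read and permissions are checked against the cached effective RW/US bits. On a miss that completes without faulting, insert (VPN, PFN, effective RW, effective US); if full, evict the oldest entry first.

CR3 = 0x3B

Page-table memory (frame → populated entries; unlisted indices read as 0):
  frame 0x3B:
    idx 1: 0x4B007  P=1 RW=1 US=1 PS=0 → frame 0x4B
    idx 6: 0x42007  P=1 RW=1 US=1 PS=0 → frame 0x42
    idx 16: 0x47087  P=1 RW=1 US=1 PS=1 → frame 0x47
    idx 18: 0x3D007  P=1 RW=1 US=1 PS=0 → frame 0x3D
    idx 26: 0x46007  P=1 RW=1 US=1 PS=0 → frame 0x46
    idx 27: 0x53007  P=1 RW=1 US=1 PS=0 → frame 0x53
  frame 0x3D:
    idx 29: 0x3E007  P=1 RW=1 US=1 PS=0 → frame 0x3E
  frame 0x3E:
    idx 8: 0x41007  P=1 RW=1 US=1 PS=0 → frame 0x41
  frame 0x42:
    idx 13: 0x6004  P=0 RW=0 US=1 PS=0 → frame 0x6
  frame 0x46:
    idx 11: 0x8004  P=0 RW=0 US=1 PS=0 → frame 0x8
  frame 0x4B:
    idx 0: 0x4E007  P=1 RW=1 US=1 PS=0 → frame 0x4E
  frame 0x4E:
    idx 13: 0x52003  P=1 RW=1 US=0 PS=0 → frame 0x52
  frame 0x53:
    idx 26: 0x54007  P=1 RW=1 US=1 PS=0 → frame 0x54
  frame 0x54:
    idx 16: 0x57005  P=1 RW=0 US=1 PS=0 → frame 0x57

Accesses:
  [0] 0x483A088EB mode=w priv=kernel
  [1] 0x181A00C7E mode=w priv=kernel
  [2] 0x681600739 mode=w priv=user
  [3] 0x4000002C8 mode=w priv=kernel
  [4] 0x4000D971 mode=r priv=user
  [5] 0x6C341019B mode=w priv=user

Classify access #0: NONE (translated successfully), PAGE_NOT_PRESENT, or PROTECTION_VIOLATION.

Per-access translation:
#0 VA=0x483A088EB (w,kernel):
  lvl0: tbl 0x3B, slot 18 ⇒ 0x3D007 (P1/RW1/US1/PS0)
  lvl1: tbl 0x3D, slot 29 ⇒ 0x3E007 (P1/RW1/US1/PS0)
  lvl2: tbl 0x3E, slot 8 ⇒ 0x41007 (P1/RW1/US1/PS0)
  → PA=0x418EB  (3 entries read)
#1 VA=0x181A00C7E (w,kernel):
  lvl0: tbl 0x3B, slot 6 ⇒ 0x42007 (P1/RW1/US1/PS0)
  lvl1: tbl 0x42, slot 13 ⇒ 0x6004 (P0/RW0/US1/PS0)
  ⇒ fault: PAGE_NOT_PRESENT  — 2 lookups
#2 VA=0x681600739 (w,user):
  lvl0: tbl 0x3B, slot 26 ⇒ 0x46007 (P1/RW1/US1/PS0)
  lvl1: tbl 0x46, slot 11 ⇒ 0x8004 (P0/RW0/US1/PS0)
  ⇒ fault: PAGE_NOT_PRESENT  — 2 lookups
#3 VA=0x4000002C8 (w,kernel):
  lvl0: tbl 0x3B, slot 16 ⇒ 0x47087 (P1/RW1/US1/PS1)
  → PA=0x472C8 (huge @L0)  (1 entries read)
#4 VA=0x4000D971 (r,user):
  lvl0: tbl 0x3B, slot 1 ⇒ 0x4B007 (P1/RW1/US1/PS0)
  lvl1: tbl 0x4B, slot 0 ⇒ 0x4E007 (P1/RW1/US1/PS0)
  lvl2: tbl 0x4E, slot 13 ⇒ 0x52003 (P1/RW1/US0/PS0)
  ⇒ fault: PROTECTION_VIOLATION  — 3 lookups
#5 VA=0x6C341019B (w,user):
  lvl0: tbl 0x3B, slot 27 ⇒ 0x53007 (P1/RW1/US1/PS0)
  lvl1: tbl 0x53, slot 26 ⇒ 0x54007 (P1/RW1/US1/PS0)
  lvl2: tbl 0x54, slot 16 ⇒ 0x57005 (P1/RW0/US1/PS0)
  ⇒ fault: PROTECTION_VIOLATION  — 3 lookups

Access #0 fault: NONE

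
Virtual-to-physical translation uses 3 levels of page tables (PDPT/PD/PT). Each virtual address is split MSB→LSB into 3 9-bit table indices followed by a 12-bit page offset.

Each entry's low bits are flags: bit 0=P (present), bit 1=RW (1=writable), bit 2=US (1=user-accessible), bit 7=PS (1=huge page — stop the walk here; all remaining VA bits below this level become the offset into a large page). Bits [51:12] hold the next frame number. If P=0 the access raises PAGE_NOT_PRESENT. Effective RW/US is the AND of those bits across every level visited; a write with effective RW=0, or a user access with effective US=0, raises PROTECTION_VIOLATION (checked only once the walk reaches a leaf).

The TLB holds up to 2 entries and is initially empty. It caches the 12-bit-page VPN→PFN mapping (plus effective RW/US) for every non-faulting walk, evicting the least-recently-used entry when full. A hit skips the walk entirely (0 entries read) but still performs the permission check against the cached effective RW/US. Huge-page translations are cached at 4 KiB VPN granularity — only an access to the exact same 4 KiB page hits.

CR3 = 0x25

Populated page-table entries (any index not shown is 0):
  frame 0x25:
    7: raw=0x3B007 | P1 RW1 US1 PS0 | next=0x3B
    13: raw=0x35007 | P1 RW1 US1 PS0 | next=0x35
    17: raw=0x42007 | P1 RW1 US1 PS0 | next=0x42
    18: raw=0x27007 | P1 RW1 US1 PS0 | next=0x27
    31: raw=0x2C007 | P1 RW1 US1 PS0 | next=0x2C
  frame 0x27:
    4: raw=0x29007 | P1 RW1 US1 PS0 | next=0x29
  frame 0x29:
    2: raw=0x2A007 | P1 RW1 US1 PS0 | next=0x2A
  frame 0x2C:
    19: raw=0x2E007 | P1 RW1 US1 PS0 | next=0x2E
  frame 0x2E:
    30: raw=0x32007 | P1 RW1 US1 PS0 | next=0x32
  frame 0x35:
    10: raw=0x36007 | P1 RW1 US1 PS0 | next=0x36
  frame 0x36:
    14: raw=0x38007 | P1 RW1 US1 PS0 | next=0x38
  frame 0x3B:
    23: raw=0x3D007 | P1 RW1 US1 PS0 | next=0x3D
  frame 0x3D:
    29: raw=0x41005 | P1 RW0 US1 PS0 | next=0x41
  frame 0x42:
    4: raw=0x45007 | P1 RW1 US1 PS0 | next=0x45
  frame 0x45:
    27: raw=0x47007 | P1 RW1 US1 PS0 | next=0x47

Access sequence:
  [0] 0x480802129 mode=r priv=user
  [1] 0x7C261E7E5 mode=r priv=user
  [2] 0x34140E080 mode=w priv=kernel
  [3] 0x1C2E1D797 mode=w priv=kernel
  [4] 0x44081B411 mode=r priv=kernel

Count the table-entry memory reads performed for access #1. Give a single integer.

Walk each access:
#0 VA=0x480802129 (r,user):
  L0 @0x25[18] → 0x27007  P=1,RW=1,US=1,PS=0
  L1 @0x27[4] → 0x29007  P=1,RW=1,US=1,PS=0
  L2 @0x29[2] → 0x2A007  P=1,RW=1,US=1,PS=0
  ⇒ phys 0x2A129  [3 reads]
#1 VA=0x7C261E7E5 (r,user):
  L0 @0x25[31] → 0x2C007  P=1,RW=1,US=1,PS=0
  L1 @0x2C[19] → 0x2E007  P=1,RW=1,US=1,PS=0
  L2 @0x2E[30] → 0x32007  P=1,RW=1,US=1,PS=0
  ⇒ phys 0x327E5  [3 reads]
#2 VA=0x34140E080 (w,kernel):
  L0 @0x25[13] → 0x35007  P=1,RW=1,US=1,PS=0
  L1 @0x35[10] → 0x36007  P=1,RW=1,US=1,PS=0
  L2 @0x36[14] → 0x38007  P=1,RW=1,US=1,PS=0
  ⇒ phys 0x38080  [3 reads]
#3 VA=0x1C2E1D797 (w,kernel):
  L0 @0x25[7] → 0x3B007  P=1,RW=1,US=1,PS=0
  L1 @0x3B[23] → 0x3D007  P=1,RW=1,US=1,PS=0
  L2 @0x3D[29] → 0x41005  P=1,RW=0,US=1,PS=0
  ✗ PROTECTION_VIOLATION  [3 reads]
#4 VA=0x44081B411 (r,kernel):
  L0 @0x25[17] → 0x42007  P=1,RW=1,US=1,PS=0
  L1 @0x42[4] → 0x45007  P=1,RW=1,US=1,PS=0
  L2 @0x45[27] → 0x47007  P=1,RW=1,US=1,PS=0
  ⇒ phys 0x47411  [3 reads]

Entries read for #1: 3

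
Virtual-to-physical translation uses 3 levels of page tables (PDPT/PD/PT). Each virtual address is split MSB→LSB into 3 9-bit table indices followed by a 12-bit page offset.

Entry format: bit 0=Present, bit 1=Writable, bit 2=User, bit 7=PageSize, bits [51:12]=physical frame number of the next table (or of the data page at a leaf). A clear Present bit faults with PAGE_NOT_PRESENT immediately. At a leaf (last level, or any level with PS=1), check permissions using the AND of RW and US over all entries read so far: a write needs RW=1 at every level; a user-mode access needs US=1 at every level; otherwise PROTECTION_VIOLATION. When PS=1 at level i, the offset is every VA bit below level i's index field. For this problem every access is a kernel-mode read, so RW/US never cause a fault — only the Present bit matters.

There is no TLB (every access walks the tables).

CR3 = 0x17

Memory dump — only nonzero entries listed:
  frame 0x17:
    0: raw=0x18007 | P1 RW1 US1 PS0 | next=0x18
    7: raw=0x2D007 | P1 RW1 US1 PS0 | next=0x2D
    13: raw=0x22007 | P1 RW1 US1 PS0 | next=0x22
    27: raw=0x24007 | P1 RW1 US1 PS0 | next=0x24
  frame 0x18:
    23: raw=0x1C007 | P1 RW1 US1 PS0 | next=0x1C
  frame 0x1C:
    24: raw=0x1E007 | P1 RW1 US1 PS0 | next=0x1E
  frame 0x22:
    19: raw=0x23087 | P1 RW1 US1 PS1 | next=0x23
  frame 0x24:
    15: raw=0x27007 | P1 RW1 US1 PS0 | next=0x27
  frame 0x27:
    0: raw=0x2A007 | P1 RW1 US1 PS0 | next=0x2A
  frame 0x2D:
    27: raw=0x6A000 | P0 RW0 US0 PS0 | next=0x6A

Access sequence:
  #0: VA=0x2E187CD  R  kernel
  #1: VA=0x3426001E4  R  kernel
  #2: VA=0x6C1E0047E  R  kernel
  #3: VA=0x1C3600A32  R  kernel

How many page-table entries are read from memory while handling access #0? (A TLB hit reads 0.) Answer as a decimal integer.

Walk each access:
#0 VA=0x2E187CD (r,kernel):
  lvl0: tbl 0x17, slot 0 ⇒ 0x18007 (P1/RW1/US1/PS0)
  lvl1: tbl 0x18, slot 23 ⇒ 0x1C007 (P1/RW1/US1/PS0)
  lvl2: tbl 0x1C, slot 24 ⇒ 0x1E007 (P1/RW1/US1/PS0)
  → PA=0x1E7CD  (3 entries read)
#1 VA=0x3426001E4 (r,kernel):
  lvl0: tbl 0x17, slot 13 ⇒ 0x22007 (P1/RW1/US1/PS0)
  lvl1: tbl 0x22, slot 19 ⇒ 0x23087 (P1/RW1/US1/PS1)
  → PA=0x231E4 (huge @L1)  (2 entries read)
#2 VA=0x6C1E0047E (r,kernel):
  lvl0: tbl 0x17, slot 27 ⇒ 0x24007 (P1/RW1/US1/PS0)
  lvl1: tbl 0x24, slot 15 ⇒ 0x27007 (P1/RW1/US1/PS0)
  lvl2: tbl 0x27, slot 0 ⇒ 0x2A007 (P1/RW1/US1/PS0)
  → PA=0x2A47E  (3 entries read)
#3 VA=0x1C3600A32 (r,kernel):
  lvl0: tbl 0x17, slot 7 ⇒ 0x2D007 (P1/RW1/US1/PS0)
  lvl1: tbl 0x2D, slot 27 ⇒ 0x6A000 (P0/RW0/US0/PS0)
  ⇒ fault: PAGE_NOT_PRESENT  — 2 lookups

Entries read for #0: 3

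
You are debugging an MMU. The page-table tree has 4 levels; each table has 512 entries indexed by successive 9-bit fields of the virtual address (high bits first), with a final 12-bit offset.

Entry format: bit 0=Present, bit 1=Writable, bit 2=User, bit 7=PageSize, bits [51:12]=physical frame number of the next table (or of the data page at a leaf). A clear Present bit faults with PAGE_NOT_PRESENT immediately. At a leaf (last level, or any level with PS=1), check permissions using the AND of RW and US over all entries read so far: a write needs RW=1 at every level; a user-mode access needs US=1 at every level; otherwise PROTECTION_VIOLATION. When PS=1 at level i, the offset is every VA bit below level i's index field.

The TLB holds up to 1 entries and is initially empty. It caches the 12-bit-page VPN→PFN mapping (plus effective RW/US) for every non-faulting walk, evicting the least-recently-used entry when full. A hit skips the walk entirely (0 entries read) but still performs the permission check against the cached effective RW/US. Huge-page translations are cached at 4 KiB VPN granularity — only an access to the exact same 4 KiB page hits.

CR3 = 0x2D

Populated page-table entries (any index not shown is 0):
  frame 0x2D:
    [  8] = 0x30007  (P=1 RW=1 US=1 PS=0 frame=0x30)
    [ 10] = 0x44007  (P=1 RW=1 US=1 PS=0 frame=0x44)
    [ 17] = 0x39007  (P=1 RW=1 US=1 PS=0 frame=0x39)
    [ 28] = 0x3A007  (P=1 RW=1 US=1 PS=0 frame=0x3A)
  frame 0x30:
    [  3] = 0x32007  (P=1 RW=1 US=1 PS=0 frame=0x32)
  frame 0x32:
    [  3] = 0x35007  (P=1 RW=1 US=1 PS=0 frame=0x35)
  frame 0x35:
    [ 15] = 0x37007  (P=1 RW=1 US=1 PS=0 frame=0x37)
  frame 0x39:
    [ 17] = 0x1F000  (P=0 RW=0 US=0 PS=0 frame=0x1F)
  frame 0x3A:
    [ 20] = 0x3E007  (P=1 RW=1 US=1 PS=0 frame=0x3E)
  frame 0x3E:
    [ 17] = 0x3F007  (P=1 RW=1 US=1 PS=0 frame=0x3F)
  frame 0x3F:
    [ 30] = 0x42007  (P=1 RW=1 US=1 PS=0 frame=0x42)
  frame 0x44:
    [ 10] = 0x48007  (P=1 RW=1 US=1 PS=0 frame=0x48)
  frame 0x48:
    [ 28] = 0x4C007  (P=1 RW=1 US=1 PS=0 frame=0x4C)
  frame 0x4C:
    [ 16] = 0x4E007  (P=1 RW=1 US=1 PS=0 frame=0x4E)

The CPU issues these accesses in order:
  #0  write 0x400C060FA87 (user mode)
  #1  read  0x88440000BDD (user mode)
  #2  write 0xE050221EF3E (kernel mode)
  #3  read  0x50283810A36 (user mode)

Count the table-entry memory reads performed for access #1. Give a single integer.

Walk each access:
#0 VA=0x400C060FA87 (w,user):
  L0: frame=0x2D idx=8 entry=0x30007 [P=1 RW=1 US=1 PS=0]
  L1: frame=0x30 idx=3 entry=0x32007 [P=1 RW=1 US=1 PS=0]
  L2: frame=0x32 idx=3 entry=0x35007 [P=1 RW=1 US=1 PS=0]
  L3: frame=0x35 idx=15 entry=0x37007 [P=1 RW=1 US=1 PS=0]
  → PA=0x37A87  (4 entries read)
#1 VA=0x88440000BDD (r,user):
  L0: frame=0x2D idx=17 entry=0x39007 [P=1 RW=1 US=1 PS=0]
  L1: frame=0x39 idx=17 entry=0x1F000 [P=0 RW=0 US=0 PS=0]
  ⇒ fault: PAGE_NOT_PRESENT  — 2 lookups
#2 VA=0xE050221EF3E (w,kernel):
  L0: frame=0x2D idx=28 entry=0x3A007 [P=1 RW=1 US=1 PS=0]
  L1: frame=0x3A idx=20 entry=0x3E007 [P=1 RW=1 US=1 PS=0]
  L2: frame=0x3E idx=17 entry=0x3F007 [P=1 RW=1 US=1 PS=0]
  L3: frame=0x3F idx=30 entry=0x42007 [P=1 RW=1 US=1 PS=0]
  → PA=0x42F3E  (4 entries read)
#3 VA=0x50283810A36 (r,user):
  L0: frame=0x2D idx=10 entry=0x44007 [P=1 RW=1 US=1 PS=0]
  L1: frame=0x44 idx=10 entry=0x48007 [P=1 RW=1 US=1 PS=0]
  L2: frame=0x48 idx=28 entry=0x4C007 [P=1 RW=1 US=1 PS=0]
  L3: frame=0x4C idx=16 entry=0x4E007 [P=1 RW=1 US=1 PS=0]
  → PA=0x4EA36  (4 entries read)

Entries read for #1: 2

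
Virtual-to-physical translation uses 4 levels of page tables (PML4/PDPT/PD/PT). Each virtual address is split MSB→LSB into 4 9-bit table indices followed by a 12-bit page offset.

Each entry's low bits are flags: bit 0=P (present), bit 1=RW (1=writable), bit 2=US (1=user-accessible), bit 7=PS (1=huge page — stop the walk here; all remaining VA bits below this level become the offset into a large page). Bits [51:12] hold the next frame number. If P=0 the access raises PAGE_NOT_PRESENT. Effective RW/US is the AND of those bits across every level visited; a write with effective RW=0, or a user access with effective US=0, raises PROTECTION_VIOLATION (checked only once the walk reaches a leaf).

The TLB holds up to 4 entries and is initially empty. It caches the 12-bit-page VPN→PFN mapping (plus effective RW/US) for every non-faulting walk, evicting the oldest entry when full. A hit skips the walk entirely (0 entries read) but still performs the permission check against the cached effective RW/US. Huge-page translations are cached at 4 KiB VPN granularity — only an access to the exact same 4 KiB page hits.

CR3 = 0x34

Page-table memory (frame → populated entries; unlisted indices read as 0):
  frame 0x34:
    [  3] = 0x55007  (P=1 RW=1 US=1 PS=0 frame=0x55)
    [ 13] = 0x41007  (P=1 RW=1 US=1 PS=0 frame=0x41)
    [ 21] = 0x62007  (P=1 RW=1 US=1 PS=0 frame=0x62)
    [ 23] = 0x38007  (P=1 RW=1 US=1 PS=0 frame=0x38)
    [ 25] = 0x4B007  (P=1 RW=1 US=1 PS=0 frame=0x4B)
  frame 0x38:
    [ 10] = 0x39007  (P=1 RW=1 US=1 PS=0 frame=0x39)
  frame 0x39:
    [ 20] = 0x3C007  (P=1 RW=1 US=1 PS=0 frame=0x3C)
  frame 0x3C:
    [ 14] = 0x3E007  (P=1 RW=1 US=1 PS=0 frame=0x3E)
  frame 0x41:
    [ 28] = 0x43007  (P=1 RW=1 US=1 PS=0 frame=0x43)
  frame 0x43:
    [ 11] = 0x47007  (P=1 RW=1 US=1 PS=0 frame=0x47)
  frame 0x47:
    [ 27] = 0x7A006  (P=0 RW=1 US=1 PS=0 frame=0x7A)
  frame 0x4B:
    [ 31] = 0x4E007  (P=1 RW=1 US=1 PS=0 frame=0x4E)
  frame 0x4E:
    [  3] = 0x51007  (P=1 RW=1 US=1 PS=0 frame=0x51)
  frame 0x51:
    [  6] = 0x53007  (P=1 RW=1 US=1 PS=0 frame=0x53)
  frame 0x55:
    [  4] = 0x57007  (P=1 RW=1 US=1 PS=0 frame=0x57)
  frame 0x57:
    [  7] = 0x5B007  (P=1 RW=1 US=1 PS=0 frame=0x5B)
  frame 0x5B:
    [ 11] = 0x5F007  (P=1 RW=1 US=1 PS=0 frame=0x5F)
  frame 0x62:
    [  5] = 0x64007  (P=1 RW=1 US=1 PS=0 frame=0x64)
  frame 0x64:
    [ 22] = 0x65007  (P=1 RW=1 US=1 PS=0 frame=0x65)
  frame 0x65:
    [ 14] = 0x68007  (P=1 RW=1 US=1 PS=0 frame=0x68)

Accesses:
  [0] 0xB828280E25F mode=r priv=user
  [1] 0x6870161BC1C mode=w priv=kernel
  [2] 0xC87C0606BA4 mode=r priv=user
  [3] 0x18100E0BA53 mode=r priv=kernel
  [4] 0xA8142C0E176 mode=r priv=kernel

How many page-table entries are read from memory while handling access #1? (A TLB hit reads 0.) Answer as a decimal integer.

Per-access translation:
#0 VA=0xB828280E25F (r,user):
  lvl0: tbl 0x34, slot 23 ⇒ 0x38007 (P1/RW1/US1/PS0)
  lvl1: tbl 0x38, slot 10 ⇒ 0x39007 (P1/RW1/US1/PS0)
  lvl2: tbl 0x39, slot 20 ⇒ 0x3C007 (P1/RW1/US1/PS0)
  lvl3: tbl 0x3C, slot 14 ⇒ 0x3E007 (P1/RW1/US1/PS0)
  ✓ 0x3E25F  — 4 lookups
#1 VA=0x6870161BC1C (w,kernel):
  lvl0: tbl 0x34, slot 13 ⇒ 0x41007 (P1/RW1/US1/PS0)
  lvl1: tbl 0x41, slot 28 ⇒ 0x43007 (P1/RW1/US1/PS0)
  lvl2: tbl 0x43, slot 11 ⇒ 0x47007 (P1/RW1/US1/PS0)
  lvl3: tbl 0x47, slot 27 ⇒ 0x7A006 (P0/RW1/US1/PS0)
  → PAGE_NOT_PRESENT  (4 entries read)
#2 VA=0xC87C0606BA4 (r,user):
  lvl0: tbl 0x34, slot 25 ⇒ 0x4B007 (P1/RW1/US1/PS0)
  lvl1: tbl 0x4B, slot 31 ⇒ 0x4E007 (P1/RW1/US1/PS0)
  lvl2: tbl 0x4E, slot 3 ⇒ 0x51007 (P1/RW1/US1/PS0)
  lvl3: tbl 0x51, slot 6 ⇒ 0x53007 (P1/RW1/US1/PS0)
  ✓ 0x53BA4  — 4 lookups
#3 VA=0x18100E0BA53 (r,kernel):
  lvl0: tbl 0x34, slot 3 ⇒ 0x55007 (P1/RW1/US1/PS0)
  lvl1: tbl 0x55, slot 4 ⇒ 0x57007 (P1/RW1/US1/PS0)
  lvl2: tbl 0x57, slot 7 ⇒ 0x5B007 (P1/RW1/US1/PS0)
  lvl3: tbl 0x5B, slot 11 ⇒ 0x5F007 (P1/RW1/US1/PS0)
  ✓ 0x5FA53  — 4 lookups
#4 VA=0xA8142C0E176 (r,kernel):
  lvl0: tbl 0x34, slot 21 ⇒ 0x62007 (P1/RW1/US1/PS0)
  lvl1: tbl 0x62, slot 5 ⇒ 0x64007 (P1/RW1/US1/PS0)
  lvl2: tbl 0x64, slot 22 ⇒ 0x65007 (P1/RW1/US1/PS0)
  lvl3: tbl 0x65, slot 14 ⇒ 0x68007 (P1/RW1/US1/PS0)
  ✓ 0x68176  — 4 lookups

Entries read for #1: 4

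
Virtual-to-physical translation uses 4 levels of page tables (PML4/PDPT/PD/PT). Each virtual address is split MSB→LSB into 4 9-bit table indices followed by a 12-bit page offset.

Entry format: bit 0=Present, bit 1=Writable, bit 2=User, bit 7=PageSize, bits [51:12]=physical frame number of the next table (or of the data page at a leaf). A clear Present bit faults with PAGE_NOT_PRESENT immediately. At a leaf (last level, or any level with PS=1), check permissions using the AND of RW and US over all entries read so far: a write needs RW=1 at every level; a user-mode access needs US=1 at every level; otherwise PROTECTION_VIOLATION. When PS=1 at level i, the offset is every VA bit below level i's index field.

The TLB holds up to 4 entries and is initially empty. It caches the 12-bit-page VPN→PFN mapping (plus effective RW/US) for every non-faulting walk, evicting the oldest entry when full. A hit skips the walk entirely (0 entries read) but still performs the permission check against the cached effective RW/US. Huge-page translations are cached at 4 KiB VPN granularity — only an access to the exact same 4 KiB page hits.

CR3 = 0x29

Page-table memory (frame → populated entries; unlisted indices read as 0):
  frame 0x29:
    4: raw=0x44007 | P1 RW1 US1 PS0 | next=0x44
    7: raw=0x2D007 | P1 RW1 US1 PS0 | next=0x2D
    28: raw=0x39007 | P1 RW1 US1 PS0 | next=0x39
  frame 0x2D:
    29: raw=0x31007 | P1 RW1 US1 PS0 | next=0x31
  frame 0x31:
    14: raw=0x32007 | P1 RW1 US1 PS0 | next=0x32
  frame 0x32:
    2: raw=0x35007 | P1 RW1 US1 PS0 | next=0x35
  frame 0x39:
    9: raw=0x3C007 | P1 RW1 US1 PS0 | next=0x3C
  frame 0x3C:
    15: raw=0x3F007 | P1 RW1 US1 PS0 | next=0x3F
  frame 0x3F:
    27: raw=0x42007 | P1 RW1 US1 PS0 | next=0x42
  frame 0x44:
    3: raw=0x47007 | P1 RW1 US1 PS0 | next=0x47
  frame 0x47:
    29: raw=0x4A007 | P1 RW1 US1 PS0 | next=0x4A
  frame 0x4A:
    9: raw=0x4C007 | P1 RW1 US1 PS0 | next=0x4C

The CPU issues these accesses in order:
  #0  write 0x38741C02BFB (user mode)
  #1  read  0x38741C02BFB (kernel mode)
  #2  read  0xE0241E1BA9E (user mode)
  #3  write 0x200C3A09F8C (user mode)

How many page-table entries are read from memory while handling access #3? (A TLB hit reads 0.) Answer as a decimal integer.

Per-access translation:
#0 VA=0x38741C02BFB (w,user):
  [0] read 0x29 idx=7: raw=0x2D007 flags P=1 W=1 U=1 S=0
  [1] read 0x2D idx=29: raw=0x31007 flags P=1 W=1 U=1 S=0
  [2] read 0x31 idx=14: raw=0x32007 flags P=1 W=1 U=1 S=0
  [3] read 0x32 idx=2: raw=0x35007 flags P=1 W=1 U=1 S=0
  → PA=0x35BFB  (4 entries read)
#1 VA=0x38741C02BFB (r,kernel):
  TLB hit vpn=0x38741C02 → PA=0x35BFB
#2 VA=0xE0241E1BA9E (r,user):
  [0] read 0x29 idx=28: raw=0x39007 flags P=1 W=1 U=1 S=0
  [1] read 0x39 idx=9: raw=0x3C007 flags P=1 W=1 U=1 S=0
  [2] read 0x3C idx=15: raw=0x3F007 flags P=1 W=1 U=1 S=0
  [3] read 0x3F idx=27: raw=0x42007 flags P=1 W=1 U=1 S=0
  → PA=0x42A9E  (4 entries read)
#3 VA=0x200C3A09F8C (w,user):
  [0] read 0x29 idx=4: raw=0x44007 flags P=1 W=1 U=1 S=0
  [1] read 0x44 idx=3: raw=0x47007 flags P=1 W=1 U=1 S=0
  [2] read 0x47 idx=29: raw=0x4A007 flags P=1 W=1 U=1 S=0
  [3] read 0x4A idx=9: raw=0x4C007 flags P=1 W=1 U=1 S=0
  → PA=0x4CF8C  (4 entries read)

Entries read for #3: 4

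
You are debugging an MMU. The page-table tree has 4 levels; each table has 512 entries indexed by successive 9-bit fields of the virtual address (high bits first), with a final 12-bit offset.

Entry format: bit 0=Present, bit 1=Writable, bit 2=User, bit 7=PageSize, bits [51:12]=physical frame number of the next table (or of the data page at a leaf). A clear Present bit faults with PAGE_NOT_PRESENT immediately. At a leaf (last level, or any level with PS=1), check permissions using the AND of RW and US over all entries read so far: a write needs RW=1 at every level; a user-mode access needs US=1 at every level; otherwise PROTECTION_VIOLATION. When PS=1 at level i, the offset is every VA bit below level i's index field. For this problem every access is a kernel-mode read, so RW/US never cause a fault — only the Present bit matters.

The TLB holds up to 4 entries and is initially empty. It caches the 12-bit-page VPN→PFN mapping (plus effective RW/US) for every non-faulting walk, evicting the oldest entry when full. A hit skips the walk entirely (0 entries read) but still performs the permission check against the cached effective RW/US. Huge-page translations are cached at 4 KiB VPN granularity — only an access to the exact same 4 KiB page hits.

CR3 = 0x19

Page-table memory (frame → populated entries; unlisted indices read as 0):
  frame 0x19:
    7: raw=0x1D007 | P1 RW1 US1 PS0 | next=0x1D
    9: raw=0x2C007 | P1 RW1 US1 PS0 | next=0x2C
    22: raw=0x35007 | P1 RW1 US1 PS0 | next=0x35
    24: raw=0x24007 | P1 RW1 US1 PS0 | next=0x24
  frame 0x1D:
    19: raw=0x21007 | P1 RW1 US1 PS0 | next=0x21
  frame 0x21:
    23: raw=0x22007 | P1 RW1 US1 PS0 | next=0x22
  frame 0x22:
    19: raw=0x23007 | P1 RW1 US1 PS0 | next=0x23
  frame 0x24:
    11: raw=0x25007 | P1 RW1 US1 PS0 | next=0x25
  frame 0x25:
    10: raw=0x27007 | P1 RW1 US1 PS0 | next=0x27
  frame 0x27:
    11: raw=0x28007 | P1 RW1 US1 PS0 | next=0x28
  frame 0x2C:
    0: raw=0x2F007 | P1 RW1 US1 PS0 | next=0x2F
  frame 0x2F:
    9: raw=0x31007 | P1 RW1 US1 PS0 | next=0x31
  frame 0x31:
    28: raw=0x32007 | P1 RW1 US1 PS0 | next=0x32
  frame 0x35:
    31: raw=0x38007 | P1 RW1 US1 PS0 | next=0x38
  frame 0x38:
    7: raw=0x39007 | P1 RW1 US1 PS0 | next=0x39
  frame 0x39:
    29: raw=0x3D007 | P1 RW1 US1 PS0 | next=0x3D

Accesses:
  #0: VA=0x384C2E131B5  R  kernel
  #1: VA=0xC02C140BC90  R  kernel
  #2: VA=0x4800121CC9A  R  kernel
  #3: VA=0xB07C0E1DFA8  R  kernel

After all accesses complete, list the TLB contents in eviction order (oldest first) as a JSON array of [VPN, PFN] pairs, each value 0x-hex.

Per-access translation:
#0 VA=0x384C2E131B5 (r,kernel):
  lvl0: tbl 0x19, slot 7 ⇒ 0x1D007 (P1/RW1/US1/PS0)
  lvl1: tbl 0x1D, slot 19 ⇒ 0x21007 (P1/RW1/US1/PS0)
  lvl2: tbl 0x21, slot 23 ⇒ 0x22007 (P1/RW1/US1/PS0)
  lvl3: tbl 0x22, slot 19 ⇒ 0x23007 (P1/RW1/US1/PS0)
  ✓ 0x231B5  — 4 lookups
#1 VA=0xC02C140BC90 (r,kernel):
  lvl0: tbl 0x19, slot 24 ⇒ 0x24007 (P1/RW1/US1/PS0)
  lvl1: tbl 0x24, slot 11 ⇒ 0x25007 (P1/RW1/US1/PS0)
  lvl2: tbl 0x25, slot 10 ⇒ 0x27007 (P1/RW1/US1/PS0)
  lvl3: tbl 0x27, slot 11 ⇒ 0x28007 (P1/RW1/US1/PS0)
  ✓ 0x28C90  — 4 lookups
#2 VA=0x4800121CC9A (r,kernel):
  lvl0: tbl 0x19, slot 9 ⇒ 0x2C007 (P1/RW1/US1/PS0)
  lvl1: tbl 0x2C, slot 0 ⇒ 0x2F007 (P1/RW1/US1/PS0)
  lvl2: tbl 0x2F, slot 9 ⇒ 0x31007 (P1/RW1/US1/PS0)
  lvl3: tbl 0x31, slot 28 ⇒ 0x32007 (P1/RW1/US1/PS0)
  ✓ 0x32C9A  — 4 lookups
#3 VA=0xB07C0E1DFA8 (r,kernel):
  lvl0: tbl 0x19, slot 22 ⇒ 0x35007 (P1/RW1/US1/PS0)
  lvl1: tbl 0x35, slot 31 ⇒ 0x38007 (P1/RW1/US1/PS0)
  lvl2: tbl 0x38, slot 7 ⇒ 0x39007 (P1/RW1/US1/PS0)
  lvl3: tbl 0x39, slot 29 ⇒ 0x3D007 (P1/RW1/US1/PS0)
  ✓ 0x3DFA8  — 4 lookups

TLB: [["0x384C2E13", "0x23"], ["0xC02C140B", "0x28"], ["0x4800121C", "0x32"], ["0xB07C0E1D", "0x3D"]]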